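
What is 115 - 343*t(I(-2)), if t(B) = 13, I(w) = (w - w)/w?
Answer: -4344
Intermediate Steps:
I(w) = 0 (I(w) = 0/w = 0)
115 - 343*t(I(-2)) = 115 - 343*13 = 115 - 4459 = -4344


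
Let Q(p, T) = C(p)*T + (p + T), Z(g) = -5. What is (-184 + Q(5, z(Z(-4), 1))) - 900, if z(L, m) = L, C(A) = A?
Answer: -1109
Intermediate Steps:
Q(p, T) = T + p + T*p (Q(p, T) = p*T + (p + T) = T*p + (T + p) = T + p + T*p)
(-184 + Q(5, z(Z(-4), 1))) - 900 = (-184 + (-5 + 5 - 5*5)) - 900 = (-184 + (-5 + 5 - 25)) - 900 = (-184 - 25) - 900 = -209 - 900 = -1109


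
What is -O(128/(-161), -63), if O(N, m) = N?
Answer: 128/161 ≈ 0.79503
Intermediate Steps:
-O(128/(-161), -63) = -128/(-161) = -128*(-1)/161 = -1*(-128/161) = 128/161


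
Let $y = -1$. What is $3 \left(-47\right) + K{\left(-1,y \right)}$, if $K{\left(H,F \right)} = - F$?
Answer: $-140$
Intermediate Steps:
$3 \left(-47\right) + K{\left(-1,y \right)} = 3 \left(-47\right) - -1 = -141 + 1 = -140$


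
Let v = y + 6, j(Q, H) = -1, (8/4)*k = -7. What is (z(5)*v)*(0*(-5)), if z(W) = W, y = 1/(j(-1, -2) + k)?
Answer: 0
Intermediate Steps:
k = -7/2 (k = (1/2)*(-7) = -7/2 ≈ -3.5000)
y = -2/9 (y = 1/(-1 - 7/2) = 1/(-9/2) = -2/9 ≈ -0.22222)
v = 52/9 (v = -2/9 + 6 = 52/9 ≈ 5.7778)
(z(5)*v)*(0*(-5)) = (5*(52/9))*(0*(-5)) = (260/9)*0 = 0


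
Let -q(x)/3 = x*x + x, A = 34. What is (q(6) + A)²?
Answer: 8464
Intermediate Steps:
q(x) = -3*x - 3*x² (q(x) = -3*(x*x + x) = -3*(x² + x) = -3*(x + x²) = -3*x - 3*x²)
(q(6) + A)² = (-3*6*(1 + 6) + 34)² = (-3*6*7 + 34)² = (-126 + 34)² = (-92)² = 8464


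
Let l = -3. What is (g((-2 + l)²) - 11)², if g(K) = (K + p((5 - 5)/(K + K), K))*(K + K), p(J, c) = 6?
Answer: 2368521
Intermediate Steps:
g(K) = 2*K*(6 + K) (g(K) = (K + 6)*(K + K) = (6 + K)*(2*K) = 2*K*(6 + K))
(g((-2 + l)²) - 11)² = (2*(-2 - 3)²*(6 + (-2 - 3)²) - 11)² = (2*(-5)²*(6 + (-5)²) - 11)² = (2*25*(6 + 25) - 11)² = (2*25*31 - 11)² = (1550 - 11)² = 1539² = 2368521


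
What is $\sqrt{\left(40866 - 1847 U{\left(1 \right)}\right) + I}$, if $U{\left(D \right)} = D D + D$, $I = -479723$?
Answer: $i \sqrt{442551} \approx 665.25 i$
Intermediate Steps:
$U{\left(D \right)} = D + D^{2}$ ($U{\left(D \right)} = D^{2} + D = D + D^{2}$)
$\sqrt{\left(40866 - 1847 U{\left(1 \right)}\right) + I} = \sqrt{\left(40866 - 1847 \cdot 1 \left(1 + 1\right)\right) - 479723} = \sqrt{\left(40866 - 1847 \cdot 1 \cdot 2\right) - 479723} = \sqrt{\left(40866 - 3694\right) - 479723} = \sqrt{37172 - 479723} = \sqrt{-442551} = i \sqrt{442551}$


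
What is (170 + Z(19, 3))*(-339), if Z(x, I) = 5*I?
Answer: -62715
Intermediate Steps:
(170 + Z(19, 3))*(-339) = (170 + 5*3)*(-339) = (170 + 15)*(-339) = 185*(-339) = -62715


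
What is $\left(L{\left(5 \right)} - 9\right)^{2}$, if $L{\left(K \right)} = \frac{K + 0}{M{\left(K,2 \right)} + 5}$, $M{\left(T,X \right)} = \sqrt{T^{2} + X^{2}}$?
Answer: $\frac{2223}{8} - \frac{305 \sqrt{29}}{8} \approx 72.566$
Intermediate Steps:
$L{\left(K \right)} = \frac{K}{5 + \sqrt{4 + K^{2}}}$ ($L{\left(K \right)} = \frac{K + 0}{\sqrt{K^{2} + 2^{2}} + 5} = \frac{K}{\sqrt{K^{2} + 4} + 5} = \frac{K}{\sqrt{4 + K^{2}} + 5} = \frac{K}{5 + \sqrt{4 + K^{2}}}$)
$\left(L{\left(5 \right)} - 9\right)^{2} = \left(\frac{5}{5 + \sqrt{4 + 5^{2}}} - 9\right)^{2} = \left(\frac{5}{5 + \sqrt{4 + 25}} - 9\right)^{2} = \left(\frac{5}{5 + \sqrt{29}} - 9\right)^{2} = \left(-9 + \frac{5}{5 + \sqrt{29}}\right)^{2}$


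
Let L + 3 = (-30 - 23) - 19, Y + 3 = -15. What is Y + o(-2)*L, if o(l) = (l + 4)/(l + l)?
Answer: 39/2 ≈ 19.500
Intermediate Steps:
Y = -18 (Y = -3 - 15 = -18)
o(l) = (4 + l)/(2*l) (o(l) = (4 + l)/((2*l)) = (4 + l)*(1/(2*l)) = (4 + l)/(2*l))
L = -75 (L = -3 + ((-30 - 23) - 19) = -3 + (-53 - 19) = -3 - 72 = -75)
Y + o(-2)*L = -18 + ((½)*(4 - 2)/(-2))*(-75) = -18 + ((½)*(-½)*2)*(-75) = -18 - ½*(-75) = -18 + 75/2 = 39/2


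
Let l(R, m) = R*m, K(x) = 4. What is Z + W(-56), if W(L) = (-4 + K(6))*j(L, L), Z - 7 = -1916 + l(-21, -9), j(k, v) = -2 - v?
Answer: -1720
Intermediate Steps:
Z = -1720 (Z = 7 + (-1916 - 21*(-9)) = 7 + (-1916 + 189) = 7 - 1727 = -1720)
W(L) = 0 (W(L) = (-4 + 4)*(-2 - L) = 0*(-2 - L) = 0)
Z + W(-56) = -1720 + 0 = -1720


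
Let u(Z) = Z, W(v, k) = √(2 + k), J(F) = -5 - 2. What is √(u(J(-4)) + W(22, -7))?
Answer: √(-7 + I*√5) ≈ 0.41741 + 2.6785*I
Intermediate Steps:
J(F) = -7
√(u(J(-4)) + W(22, -7)) = √(-7 + √(2 - 7)) = √(-7 + √(-5)) = √(-7 + I*√5)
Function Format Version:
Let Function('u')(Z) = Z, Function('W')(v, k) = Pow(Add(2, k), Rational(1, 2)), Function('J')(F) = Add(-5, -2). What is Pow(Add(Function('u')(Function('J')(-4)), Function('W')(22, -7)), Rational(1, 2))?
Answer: Pow(Add(-7, Mul(I, Pow(5, Rational(1, 2)))), Rational(1, 2)) ≈ Add(0.41741, Mul(2.6785, I))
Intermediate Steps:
Function('J')(F) = -7
Pow(Add(Function('u')(Function('J')(-4)), Function('W')(22, -7)), Rational(1, 2)) = Pow(Add(-7, Pow(Add(2, -7), Rational(1, 2))), Rational(1, 2)) = Pow(Add(-7, Pow(-5, Rational(1, 2))), Rational(1, 2)) = Pow(Add(-7, Mul(I, Pow(5, Rational(1, 2)))), Rational(1, 2))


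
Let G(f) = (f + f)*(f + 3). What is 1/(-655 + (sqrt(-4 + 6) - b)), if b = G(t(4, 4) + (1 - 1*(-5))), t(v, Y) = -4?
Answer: -675/455623 - sqrt(2)/455623 ≈ -0.0014846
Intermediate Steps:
G(f) = 2*f*(3 + f) (G(f) = (2*f)*(3 + f) = 2*f*(3 + f))
b = 20 (b = 2*(-4 + (1 - 1*(-5)))*(3 + (-4 + (1 - 1*(-5)))) = 2*(-4 + (1 + 5))*(3 + (-4 + (1 + 5))) = 2*(-4 + 6)*(3 + (-4 + 6)) = 2*2*(3 + 2) = 2*2*5 = 20)
1/(-655 + (sqrt(-4 + 6) - b)) = 1/(-655 + (sqrt(-4 + 6) - 1*20)) = 1/(-655 + (sqrt(2) - 20)) = 1/(-655 + (-20 + sqrt(2))) = 1/(-675 + sqrt(2))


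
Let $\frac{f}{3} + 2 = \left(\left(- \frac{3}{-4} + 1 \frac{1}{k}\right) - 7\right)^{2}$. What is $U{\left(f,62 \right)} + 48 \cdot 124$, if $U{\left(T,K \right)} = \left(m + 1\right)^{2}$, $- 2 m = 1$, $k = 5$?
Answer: $\frac{23809}{4} \approx 5952.3$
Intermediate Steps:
$m = - \frac{1}{2}$ ($m = \left(- \frac{1}{2}\right) 1 = - \frac{1}{2} \approx -0.5$)
$f = \frac{41523}{400}$ ($f = -6 + 3 \left(\left(- \frac{3}{-4} + 1 \cdot \frac{1}{5}\right) - 7\right)^{2} = -6 + 3 \left(\left(\left(-3\right) \left(- \frac{1}{4}\right) + 1 \cdot \frac{1}{5}\right) - 7\right)^{2} = -6 + 3 \left(\left(\frac{3}{4} + \frac{1}{5}\right) - 7\right)^{2} = -6 + 3 \left(\frac{19}{20} - 7\right)^{2} = -6 + 3 \left(- \frac{121}{20}\right)^{2} = -6 + 3 \cdot \frac{14641}{400} = -6 + \frac{43923}{400} = \frac{41523}{400} \approx 103.81$)
$U{\left(T,K \right)} = \frac{1}{4}$ ($U{\left(T,K \right)} = \left(- \frac{1}{2} + 1\right)^{2} = \left(\frac{1}{2}\right)^{2} = \frac{1}{4}$)
$U{\left(f,62 \right)} + 48 \cdot 124 = \frac{1}{4} + 48 \cdot 124 = \frac{1}{4} + 5952 = \frac{23809}{4}$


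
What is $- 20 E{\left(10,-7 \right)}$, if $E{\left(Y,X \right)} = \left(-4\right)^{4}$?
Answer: $-5120$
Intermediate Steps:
$E{\left(Y,X \right)} = 256$
$- 20 E{\left(10,-7 \right)} = \left(-20\right) 256 = -5120$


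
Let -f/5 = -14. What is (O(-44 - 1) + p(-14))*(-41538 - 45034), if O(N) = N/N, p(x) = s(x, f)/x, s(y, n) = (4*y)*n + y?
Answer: -24413304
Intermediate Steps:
f = 70 (f = -5*(-14) = 70)
s(y, n) = y + 4*n*y (s(y, n) = 4*n*y + y = y + 4*n*y)
p(x) = 281 (p(x) = (x*(1 + 4*70))/x = (x*(1 + 280))/x = (x*281)/x = (281*x)/x = 281)
O(N) = 1
(O(-44 - 1) + p(-14))*(-41538 - 45034) = (1 + 281)*(-41538 - 45034) = 282*(-86572) = -24413304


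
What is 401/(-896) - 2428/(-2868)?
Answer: 256355/642432 ≈ 0.39904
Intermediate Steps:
401/(-896) - 2428/(-2868) = 401*(-1/896) - 2428*(-1/2868) = -401/896 + 607/717 = 256355/642432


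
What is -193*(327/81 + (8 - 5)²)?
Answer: -67936/27 ≈ -2516.1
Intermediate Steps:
-193*(327/81 + (8 - 5)²) = -193*(327*(1/81) + 3²) = -193*(109/27 + 9) = -193*352/27 = -67936/27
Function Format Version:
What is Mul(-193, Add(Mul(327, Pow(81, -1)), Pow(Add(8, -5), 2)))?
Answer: Rational(-67936, 27) ≈ -2516.1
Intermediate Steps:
Mul(-193, Add(Mul(327, Pow(81, -1)), Pow(Add(8, -5), 2))) = Mul(-193, Add(Mul(327, Rational(1, 81)), Pow(3, 2))) = Mul(-193, Add(Rational(109, 27), 9)) = Mul(-193, Rational(352, 27)) = Rational(-67936, 27)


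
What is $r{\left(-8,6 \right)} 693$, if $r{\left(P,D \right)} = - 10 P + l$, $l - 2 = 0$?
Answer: $56826$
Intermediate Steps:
$l = 2$ ($l = 2 + 0 = 2$)
$r{\left(P,D \right)} = 2 - 10 P$ ($r{\left(P,D \right)} = - 10 P + 2 = 2 - 10 P$)
$r{\left(-8,6 \right)} 693 = \left(2 - -80\right) 693 = \left(2 + 80\right) 693 = 82 \cdot 693 = 56826$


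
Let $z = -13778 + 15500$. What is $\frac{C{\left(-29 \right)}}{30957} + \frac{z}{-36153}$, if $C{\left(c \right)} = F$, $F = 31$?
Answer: $- \frac{5798579}{124354269} \approx -0.046629$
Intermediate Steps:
$C{\left(c \right)} = 31$
$z = 1722$
$\frac{C{\left(-29 \right)}}{30957} + \frac{z}{-36153} = \frac{31}{30957} + \frac{1722}{-36153} = 31 \cdot \frac{1}{30957} + 1722 \left(- \frac{1}{36153}\right) = \frac{31}{30957} - \frac{574}{12051} = - \frac{5798579}{124354269}$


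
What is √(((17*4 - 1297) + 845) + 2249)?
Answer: √1865 ≈ 43.186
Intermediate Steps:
√(((17*4 - 1297) + 845) + 2249) = √(((68 - 1297) + 845) + 2249) = √((-1229 + 845) + 2249) = √(-384 + 2249) = √1865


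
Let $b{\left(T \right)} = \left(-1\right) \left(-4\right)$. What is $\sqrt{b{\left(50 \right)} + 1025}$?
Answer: $7 \sqrt{21} \approx 32.078$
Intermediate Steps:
$b{\left(T \right)} = 4$
$\sqrt{b{\left(50 \right)} + 1025} = \sqrt{4 + 1025} = \sqrt{1029} = 7 \sqrt{21}$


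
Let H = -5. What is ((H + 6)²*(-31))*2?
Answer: -62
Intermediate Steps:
((H + 6)²*(-31))*2 = ((-5 + 6)²*(-31))*2 = (1²*(-31))*2 = (1*(-31))*2 = -31*2 = -62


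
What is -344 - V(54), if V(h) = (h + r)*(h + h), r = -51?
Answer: -668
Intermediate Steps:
V(h) = 2*h*(-51 + h) (V(h) = (h - 51)*(h + h) = (-51 + h)*(2*h) = 2*h*(-51 + h))
-344 - V(54) = -344 - 2*54*(-51 + 54) = -344 - 2*54*3 = -344 - 1*324 = -344 - 324 = -668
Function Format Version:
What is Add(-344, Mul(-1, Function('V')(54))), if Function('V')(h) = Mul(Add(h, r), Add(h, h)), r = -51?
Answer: -668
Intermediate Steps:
Function('V')(h) = Mul(2, h, Add(-51, h)) (Function('V')(h) = Mul(Add(h, -51), Add(h, h)) = Mul(Add(-51, h), Mul(2, h)) = Mul(2, h, Add(-51, h)))
Add(-344, Mul(-1, Function('V')(54))) = Add(-344, Mul(-1, Mul(2, 54, Add(-51, 54)))) = Add(-344, Mul(-1, Mul(2, 54, 3))) = Add(-344, Mul(-1, 324)) = Add(-344, -324) = -668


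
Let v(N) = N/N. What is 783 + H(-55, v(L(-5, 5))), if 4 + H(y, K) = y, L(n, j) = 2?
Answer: 724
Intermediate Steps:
v(N) = 1
H(y, K) = -4 + y
783 + H(-55, v(L(-5, 5))) = 783 + (-4 - 55) = 783 - 59 = 724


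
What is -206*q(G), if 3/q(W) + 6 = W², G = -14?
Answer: -309/95 ≈ -3.2526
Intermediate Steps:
q(W) = 3/(-6 + W²)
-206*q(G) = -618/(-6 + (-14)²) = -618/(-6 + 196) = -618/190 = -206*3/190 = -309/95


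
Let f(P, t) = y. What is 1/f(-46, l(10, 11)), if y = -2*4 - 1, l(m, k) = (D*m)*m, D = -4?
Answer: -⅑ ≈ -0.11111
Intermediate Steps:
l(m, k) = -4*m² (l(m, k) = (-4*m)*m = -4*m²)
y = -9 (y = -8 - 1 = -9)
f(P, t) = -9
1/f(-46, l(10, 11)) = 1/(-9) = -⅑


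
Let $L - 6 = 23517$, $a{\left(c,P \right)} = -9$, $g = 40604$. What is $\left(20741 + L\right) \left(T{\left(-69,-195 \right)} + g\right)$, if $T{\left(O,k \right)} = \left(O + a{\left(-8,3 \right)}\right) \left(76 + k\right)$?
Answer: $2208153904$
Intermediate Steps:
$L = 23523$ ($L = 6 + 23517 = 23523$)
$T{\left(O,k \right)} = \left(-9 + O\right) \left(76 + k\right)$ ($T{\left(O,k \right)} = \left(O - 9\right) \left(76 + k\right) = \left(-9 + O\right) \left(76 + k\right)$)
$\left(20741 + L\right) \left(T{\left(-69,-195 \right)} + g\right) = \left(20741 + 23523\right) \left(\left(-684 - -1755 + 76 \left(-69\right) - -13455\right) + 40604\right) = 44264 \left(\left(-684 + 1755 - 5244 + 13455\right) + 40604\right) = 44264 \left(9282 + 40604\right) = 44264 \cdot 49886 = 2208153904$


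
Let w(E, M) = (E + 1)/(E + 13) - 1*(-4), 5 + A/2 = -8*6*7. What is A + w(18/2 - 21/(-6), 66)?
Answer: -11517/17 ≈ -677.47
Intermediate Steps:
A = -682 (A = -10 + 2*(-8*6*7) = -10 + 2*(-48*7) = -10 + 2*(-336) = -10 - 672 = -682)
w(E, M) = 4 + (1 + E)/(13 + E) (w(E, M) = (1 + E)/(13 + E) + 4 = 4 + (1 + E)/(13 + E))
A + w(18/2 - 21/(-6), 66) = -682 + (53 + 5*(18/2 - 21/(-6)))/(13 + (18/2 - 21/(-6))) = -682 + (53 + 5*(18*(½) - 21*(-⅙)))/(13 + (18*(½) - 21*(-⅙))) = -682 + (53 + 5*(9 + 7/2))/(13 + (9 + 7/2)) = -682 + (53 + 5*(25/2))/(13 + 25/2) = -682 + (53 + 125/2)/(51/2) = -682 + (2/51)*(231/2) = -682 + 77/17 = -11517/17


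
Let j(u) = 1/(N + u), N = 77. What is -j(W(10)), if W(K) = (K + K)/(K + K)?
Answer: -1/78 ≈ -0.012821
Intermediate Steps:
W(K) = 1 (W(K) = (2*K)/((2*K)) = (2*K)*(1/(2*K)) = 1)
j(u) = 1/(77 + u)
-j(W(10)) = -1/(77 + 1) = -1/78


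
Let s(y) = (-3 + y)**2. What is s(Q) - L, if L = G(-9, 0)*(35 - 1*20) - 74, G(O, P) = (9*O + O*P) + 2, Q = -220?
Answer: 50988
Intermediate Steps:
G(O, P) = 2 + 9*O + O*P
L = -1259 (L = (2 + 9*(-9) - 9*0)*(35 - 1*20) - 74 = (2 - 81 + 0)*(35 - 20) - 74 = -79*15 - 74 = -1185 - 74 = -1259)
s(Q) - L = (-3 - 220)**2 - 1*(-1259) = (-223)**2 + 1259 = 49729 + 1259 = 50988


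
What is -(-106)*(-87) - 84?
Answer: -9306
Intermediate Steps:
-(-106)*(-87) - 84 = -106*87 - 84 = -9222 - 84 = -9306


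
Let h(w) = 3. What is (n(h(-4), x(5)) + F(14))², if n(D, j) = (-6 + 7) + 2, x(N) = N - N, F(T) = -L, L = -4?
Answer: 49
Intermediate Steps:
F(T) = 4 (F(T) = -1*(-4) = 4)
x(N) = 0
n(D, j) = 3 (n(D, j) = 1 + 2 = 3)
(n(h(-4), x(5)) + F(14))² = (3 + 4)² = 7² = 49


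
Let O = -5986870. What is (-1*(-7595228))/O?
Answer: -3797614/2993435 ≈ -1.2686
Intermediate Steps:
(-1*(-7595228))/O = -1*(-7595228)/(-5986870) = 7595228*(-1/5986870) = -3797614/2993435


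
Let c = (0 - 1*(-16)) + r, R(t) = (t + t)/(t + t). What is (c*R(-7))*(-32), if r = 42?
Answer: -1856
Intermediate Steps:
R(t) = 1 (R(t) = (2*t)/((2*t)) = (2*t)*(1/(2*t)) = 1)
c = 58 (c = (0 - 1*(-16)) + 42 = (0 + 16) + 42 = 16 + 42 = 58)
(c*R(-7))*(-32) = (58*1)*(-32) = 58*(-32) = -1856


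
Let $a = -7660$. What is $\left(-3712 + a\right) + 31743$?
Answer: $20371$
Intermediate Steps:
$\left(-3712 + a\right) + 31743 = \left(-3712 - 7660\right) + 31743 = -11372 + 31743 = 20371$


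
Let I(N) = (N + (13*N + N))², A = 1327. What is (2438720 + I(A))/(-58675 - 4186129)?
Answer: -398647745/4244804 ≈ -93.914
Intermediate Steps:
I(N) = 225*N² (I(N) = (N + 14*N)² = (15*N)² = 225*N²)
(2438720 + I(A))/(-58675 - 4186129) = (2438720 + 225*1327²)/(-58675 - 4186129) = (2438720 + 225*1760929)/(-4244804) = (2438720 + 396209025)*(-1/4244804) = 398647745*(-1/4244804) = -398647745/4244804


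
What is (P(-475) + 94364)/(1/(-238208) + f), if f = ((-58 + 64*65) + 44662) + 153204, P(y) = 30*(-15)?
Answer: 22371066112/48110393343 ≈ 0.46499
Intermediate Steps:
P(y) = -450
f = 201968 (f = ((-58 + 4160) + 44662) + 153204 = (4102 + 44662) + 153204 = 48764 + 153204 = 201968)
(P(-475) + 94364)/(1/(-238208) + f) = (-450 + 94364)/(1/(-238208) + 201968) = 93914/(-1/238208 + 201968) = 93914/(48110393343/238208) = 93914*(238208/48110393343) = 22371066112/48110393343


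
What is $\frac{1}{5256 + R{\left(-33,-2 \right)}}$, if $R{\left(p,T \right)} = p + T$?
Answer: $\frac{1}{5221} \approx 0.00019153$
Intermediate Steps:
$R{\left(p,T \right)} = T + p$
$\frac{1}{5256 + R{\left(-33,-2 \right)}} = \frac{1}{5256 - 35} = \frac{1}{5221}$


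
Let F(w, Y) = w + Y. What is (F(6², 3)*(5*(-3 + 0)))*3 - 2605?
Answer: -4360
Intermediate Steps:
F(w, Y) = Y + w
(F(6², 3)*(5*(-3 + 0)))*3 - 2605 = ((3 + 6²)*(5*(-3 + 0)))*3 - 2605 = ((3 + 36)*(5*(-3)))*3 - 2605 = (39*(-15))*3 - 2605 = -585*3 - 2605 = -1755 - 2605 = -4360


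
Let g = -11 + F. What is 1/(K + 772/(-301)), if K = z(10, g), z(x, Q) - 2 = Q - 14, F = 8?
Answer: -301/5287 ≈ -0.056932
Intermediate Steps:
g = -3 (g = -11 + 8 = -3)
z(x, Q) = -12 + Q (z(x, Q) = 2 + (Q - 14) = 2 + (-14 + Q) = -12 + Q)
K = -15 (K = -12 - 3 = -15)
1/(K + 772/(-301)) = 1/(-15 + 772/(-301)) = 1/(-15 + 772*(-1/301)) = 1/(-15 - 772/301) = 1/(-5287/301) = -301/5287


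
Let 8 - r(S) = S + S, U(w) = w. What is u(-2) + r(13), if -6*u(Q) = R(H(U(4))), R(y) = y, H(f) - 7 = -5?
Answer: -55/3 ≈ -18.333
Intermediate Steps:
H(f) = 2 (H(f) = 7 - 5 = 2)
u(Q) = -⅓ (u(Q) = -⅙*2 = -⅓)
r(S) = 8 - 2*S (r(S) = 8 - (S + S) = 8 - 2*S)
u(-2) + r(13) = -⅓ + (8 - 2*13) = -⅓ + (8 - 26) = -⅓ - 18 = -55/3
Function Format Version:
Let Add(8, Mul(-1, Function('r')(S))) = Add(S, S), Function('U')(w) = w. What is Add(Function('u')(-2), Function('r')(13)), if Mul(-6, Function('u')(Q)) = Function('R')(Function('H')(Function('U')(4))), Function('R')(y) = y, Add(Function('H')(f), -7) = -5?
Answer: Rational(-55, 3) ≈ -18.333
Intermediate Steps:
Function('H')(f) = 2 (Function('H')(f) = Add(7, -5) = 2)
Function('u')(Q) = Rational(-1, 3) (Function('u')(Q) = Mul(Rational(-1, 6), 2) = Rational(-1, 3))
Function('r')(S) = Add(8, Mul(-2, S)) (Function('r')(S) = Add(8, Mul(-1, Add(S, S))) = Add(8, Mul(-1, Mul(2, S))) = Add(8, Mul(-2, S)))
Add(Function('u')(-2), Function('r')(13)) = Add(Rational(-1, 3), Add(8, Mul(-2, 13))) = Add(Rational(-1, 3), Add(8, -26)) = Add(Rational(-1, 3), -18) = Rational(-55, 3)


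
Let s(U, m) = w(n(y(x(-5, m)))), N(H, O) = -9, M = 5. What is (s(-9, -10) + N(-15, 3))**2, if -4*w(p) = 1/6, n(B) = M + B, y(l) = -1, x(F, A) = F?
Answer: 47089/576 ≈ 81.752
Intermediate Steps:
n(B) = 5 + B
w(p) = -1/24 (w(p) = -1/4/6 = -1/4*1/6 = -1/24)
s(U, m) = -1/24
(s(-9, -10) + N(-15, 3))**2 = (-1/24 - 9)**2 = (-217/24)**2 = 47089/576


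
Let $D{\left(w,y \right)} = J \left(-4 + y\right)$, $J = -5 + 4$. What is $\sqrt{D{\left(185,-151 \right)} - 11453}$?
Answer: $i \sqrt{11298} \approx 106.29 i$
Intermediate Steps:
$J = -1$
$D{\left(w,y \right)} = 4 - y$ ($D{\left(w,y \right)} = - (-4 + y) = 4 - y$)
$\sqrt{D{\left(185,-151 \right)} - 11453} = \sqrt{\left(4 - -151\right) - 11453} = \sqrt{\left(4 + 151\right) - 11453} = \sqrt{155 - 11453} = \sqrt{-11298} = i \sqrt{11298}$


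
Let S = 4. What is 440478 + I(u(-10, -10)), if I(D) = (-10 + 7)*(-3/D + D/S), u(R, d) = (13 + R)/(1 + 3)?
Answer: 7047831/16 ≈ 4.4049e+5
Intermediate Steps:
u(R, d) = 13/4 + R/4 (u(R, d) = (13 + R)/4 = (13 + R)*(¼) = 13/4 + R/4)
I(D) = 9/D - 3*D/4 (I(D) = (-10 + 7)*(-3/D + D/4) = -3*(-3/D + D*(¼)) = -3*(-3/D + D/4) = 9/D - 3*D/4)
440478 + I(u(-10, -10)) = 440478 + (9/(13/4 + (¼)*(-10)) - 3*(13/4 + (¼)*(-10))/4) = 440478 + (9/(13/4 - 5/2) - 3*(13/4 - 5/2)/4) = 440478 + (9/(¾) - ¾*¾) = 440478 + (9*(4/3) - 9/16) = 440478 + (12 - 9/16) = 440478 + 183/16 = 7047831/16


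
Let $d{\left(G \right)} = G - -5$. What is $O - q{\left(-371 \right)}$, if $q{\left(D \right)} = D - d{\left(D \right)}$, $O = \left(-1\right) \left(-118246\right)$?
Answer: $118251$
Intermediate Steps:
$d{\left(G \right)} = 5 + G$ ($d{\left(G \right)} = G + 5 = 5 + G$)
$O = 118246$
$q{\left(D \right)} = -5$ ($q{\left(D \right)} = D - \left(5 + D\right) = -5$)
$O - q{\left(-371 \right)} = 118246 - -5 = 118246 + 5 = 118251$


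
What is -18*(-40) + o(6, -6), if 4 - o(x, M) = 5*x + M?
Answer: 700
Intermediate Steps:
o(x, M) = 4 - M - 5*x (o(x, M) = 4 - (5*x + M) = 4 - (M + 5*x) = 4 + (-M - 5*x) = 4 - M - 5*x)
-18*(-40) + o(6, -6) = -18*(-40) + (4 - 1*(-6) - 5*6) = 720 + (4 + 6 - 30) = 720 - 20 = 700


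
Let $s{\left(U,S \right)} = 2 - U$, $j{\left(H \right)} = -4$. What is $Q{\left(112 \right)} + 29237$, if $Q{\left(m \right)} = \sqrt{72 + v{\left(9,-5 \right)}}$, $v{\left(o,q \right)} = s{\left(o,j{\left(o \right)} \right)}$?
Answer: $29237 + \sqrt{65} \approx 29245.0$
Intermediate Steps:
$v{\left(o,q \right)} = 2 - o$
$Q{\left(m \right)} = \sqrt{65}$ ($Q{\left(m \right)} = \sqrt{72 + \left(2 - 9\right)} = \sqrt{72 - 7} = \sqrt{65}$)
$Q{\left(112 \right)} + 29237 = \sqrt{65} + 29237 = 29237 + \sqrt{65}$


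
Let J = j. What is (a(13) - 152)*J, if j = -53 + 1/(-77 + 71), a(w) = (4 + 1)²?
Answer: 40513/6 ≈ 6752.2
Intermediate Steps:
a(w) = 25 (a(w) = 5² = 25)
j = -319/6 (j = -53 + 1/(-6) = -53 - ⅙ = -319/6 ≈ -53.167)
J = -319/6 ≈ -53.167
(a(13) - 152)*J = (25 - 152)*(-319/6) = -127*(-319/6) = 40513/6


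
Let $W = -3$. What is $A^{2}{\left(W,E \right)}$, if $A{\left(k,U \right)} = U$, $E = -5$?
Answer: $25$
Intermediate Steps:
$A^{2}{\left(W,E \right)} = \left(-5\right)^{2} = 25$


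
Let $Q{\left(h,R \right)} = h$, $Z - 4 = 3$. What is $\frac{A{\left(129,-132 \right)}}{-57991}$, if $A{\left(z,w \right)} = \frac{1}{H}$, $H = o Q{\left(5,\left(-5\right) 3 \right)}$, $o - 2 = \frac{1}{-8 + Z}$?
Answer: $- \frac{1}{289955} \approx -3.4488 \cdot 10^{-6}$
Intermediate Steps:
$Z = 7$ ($Z = 4 + 3 = 7$)
$o = 1$ ($o = 2 + \frac{1}{-8 + 7} = 2 + \frac{1}{-1} = 2 - 1 = 1$)
$H = 5$ ($H = 1 \cdot 5 = 5$)
$A{\left(z,w \right)} = \frac{1}{5}$
$\frac{A{\left(129,-132 \right)}}{-57991} = \frac{1}{5 \left(-57991\right)} = \frac{1}{5} \left(- \frac{1}{57991}\right) = - \frac{1}{289955}$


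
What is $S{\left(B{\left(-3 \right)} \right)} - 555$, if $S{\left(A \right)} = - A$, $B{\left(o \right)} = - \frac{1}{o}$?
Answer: $- \frac{1666}{3} \approx -555.33$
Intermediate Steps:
$S{\left(B{\left(-3 \right)} \right)} - 555 = - \frac{-1}{-3} - 555 = - \frac{\left(-1\right) \left(-1\right)}{3} - 555 = \left(-1\right) \frac{1}{3} - 555 = - \frac{1}{3} - 555 = - \frac{1666}{3}$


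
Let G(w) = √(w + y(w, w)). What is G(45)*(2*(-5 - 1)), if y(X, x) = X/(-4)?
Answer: -18*√15 ≈ -69.714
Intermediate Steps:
y(X, x) = -X/4 (y(X, x) = X*(-¼) = -X/4)
G(w) = √3*√w/2 (G(w) = √(w - w/4) = √(3*w/4) = √3*√w/2)
G(45)*(2*(-5 - 1)) = (√3*√45/2)*(2*(-5 - 1)) = (√3*(3*√5)/2)*(2*(-6)) = (3*√15/2)*(-12) = -18*√15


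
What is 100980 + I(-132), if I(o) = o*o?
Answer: 118404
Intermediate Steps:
I(o) = o**2
100980 + I(-132) = 100980 + (-132)**2 = 100980 + 17424 = 118404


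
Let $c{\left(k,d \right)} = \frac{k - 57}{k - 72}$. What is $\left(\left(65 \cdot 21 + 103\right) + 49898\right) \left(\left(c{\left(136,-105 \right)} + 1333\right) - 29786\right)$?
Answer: $- \frac{46766508579}{32} \approx -1.4615 \cdot 10^{9}$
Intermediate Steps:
$c{\left(k,d \right)} = \frac{-57 + k}{-72 + k}$
$\left(\left(65 \cdot 21 + 103\right) + 49898\right) \left(\left(c{\left(136,-105 \right)} + 1333\right) - 29786\right) = \left(\left(65 \cdot 21 + 103\right) + 49898\right) \left(\left(\frac{-57 + 136}{-72 + 136} + 1333\right) - 29786\right) = \left(\left(1365 + 103\right) + 49898\right) \left(\left(\frac{1}{64} \cdot 79 + 1333\right) - 29786\right) = \left(1468 + 49898\right) \left(\left(\frac{1}{64} \cdot 79 + 1333\right) - 29786\right) = 51366 \left(\left(\frac{79}{64} + 1333\right) - 29786\right) = 51366 \left(\frac{85391}{64} - 29786\right) = 51366 \left(- \frac{1820913}{64}\right) = - \frac{46766508579}{32}$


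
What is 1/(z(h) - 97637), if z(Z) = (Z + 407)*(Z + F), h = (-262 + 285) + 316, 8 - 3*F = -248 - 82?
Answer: 3/717919 ≈ 4.1787e-6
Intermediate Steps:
F = 338/3 (F = 8/3 - (-248 - 82)/3 = 8/3 - 1/3*(-330) = 8/3 + 110 = 338/3 ≈ 112.67)
h = 339 (h = 23 + 316 = 339)
z(Z) = (407 + Z)*(338/3 + Z) (z(Z) = (Z + 407)*(Z + 338/3) = (407 + Z)*(338/3 + Z))
1/(z(h) - 97637) = 1/((137566/3 + 339**2 + (1559/3)*339) - 97637) = 1/((137566/3 + 114921 + 176167) - 97637) = 1/(1010830/3 - 97637) = 1/(717919/3) = 3/717919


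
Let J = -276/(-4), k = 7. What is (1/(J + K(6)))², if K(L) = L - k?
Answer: 1/4624 ≈ 0.00021626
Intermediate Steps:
K(L) = -7 + L (K(L) = L - 1*7 = L - 7 = -7 + L)
J = 69 (J = -276*(-¼) = 69)
(1/(J + K(6)))² = (1/(69 + (-7 + 6)))² = (1/(69 - 1))² = (1/68)² = 1/4624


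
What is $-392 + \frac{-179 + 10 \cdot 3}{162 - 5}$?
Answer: $- \frac{61693}{157} \approx -392.95$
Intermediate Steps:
$-392 + \frac{-179 + 10 \cdot 3}{162 - 5} = -392 + \frac{-179 + 30}{157} = -392 - \frac{149}{157} = - \frac{61693}{157}$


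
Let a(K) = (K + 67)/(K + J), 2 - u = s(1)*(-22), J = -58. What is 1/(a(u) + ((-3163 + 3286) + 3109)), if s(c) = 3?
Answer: 2/6491 ≈ 0.00030812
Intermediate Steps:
u = 68 (u = 2 - 3*(-22) = 2 - 1*(-66) = 2 + 66 = 68)
a(K) = (67 + K)/(-58 + K) (a(K) = (K + 67)/(K - 58) = (67 + K)/(-58 + K))
1/(a(u) + ((-3163 + 3286) + 3109)) = 1/((67 + 68)/(-58 + 68) + ((-3163 + 3286) + 3109)) = 1/(135/10 + (123 + 3109)) = 1/((⅒)*135 + 3232) = 1/(27/2 + 3232) = 1/(6491/2) = 2/6491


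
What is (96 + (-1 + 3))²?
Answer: 9604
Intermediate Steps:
(96 + (-1 + 3))² = (96 + 2)² = 98² = 9604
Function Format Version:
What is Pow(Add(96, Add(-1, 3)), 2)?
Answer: 9604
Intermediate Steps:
Pow(Add(96, Add(-1, 3)), 2) = Pow(Add(96, 2), 2) = Pow(98, 2) = 9604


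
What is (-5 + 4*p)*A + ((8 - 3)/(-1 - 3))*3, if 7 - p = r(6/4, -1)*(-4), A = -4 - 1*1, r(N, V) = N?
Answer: -955/4 ≈ -238.75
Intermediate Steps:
A = -5 (A = -4 - 1 = -5)
p = 13 (p = 7 - 6/4*(-4) = 7 - 6*(1/4)*(-4) = 7 - 3*(-4)/2 = 7 - 1*(-6) = 7 + 6 = 13)
(-5 + 4*p)*A + ((8 - 3)/(-1 - 3))*3 = (-5 + 4*13)*(-5) + ((8 - 3)/(-1 - 3))*3 = (-5 + 52)*(-5) + (5/(-4))*3 = 47*(-5) + (5*(-1/4))*3 = -235 - 5/4*3 = -235 - 15/4 = -955/4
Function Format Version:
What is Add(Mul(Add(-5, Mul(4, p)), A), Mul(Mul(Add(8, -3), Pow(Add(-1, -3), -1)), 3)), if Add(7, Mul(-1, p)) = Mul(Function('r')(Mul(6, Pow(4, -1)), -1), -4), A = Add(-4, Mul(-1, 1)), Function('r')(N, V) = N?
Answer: Rational(-955, 4) ≈ -238.75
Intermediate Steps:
A = -5 (A = Add(-4, -1) = -5)
p = 13 (p = Add(7, Mul(-1, Mul(Mul(6, Pow(4, -1)), -4))) = Add(7, Mul(-1, Mul(Mul(6, Rational(1, 4)), -4))) = Add(7, Mul(-1, Mul(Rational(3, 2), -4))) = Add(7, Mul(-1, -6)) = Add(7, 6) = 13)
Add(Mul(Add(-5, Mul(4, p)), A), Mul(Mul(Add(8, -3), Pow(Add(-1, -3), -1)), 3)) = Add(Mul(Add(-5, Mul(4, 13)), -5), Mul(Mul(Add(8, -3), Pow(Add(-1, -3), -1)), 3)) = Add(Mul(Add(-5, 52), -5), Mul(Mul(5, Pow(-4, -1)), 3)) = Add(Mul(47, -5), Mul(Mul(5, Rational(-1, 4)), 3)) = Add(-235, Mul(Rational(-5, 4), 3)) = Add(-235, Rational(-15, 4)) = Rational(-955, 4)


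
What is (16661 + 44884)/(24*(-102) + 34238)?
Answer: 1119/578 ≈ 1.9360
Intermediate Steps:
(16661 + 44884)/(24*(-102) + 34238) = 61545/(-2448 + 34238) = 61545/31790 = 61545*(1/31790) = 1119/578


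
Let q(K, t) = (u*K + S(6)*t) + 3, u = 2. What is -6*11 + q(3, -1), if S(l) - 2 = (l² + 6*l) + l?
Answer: -137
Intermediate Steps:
S(l) = 2 + l² + 7*l (S(l) = 2 + ((l² + 6*l) + l) = 2 + (l² + 7*l) = 2 + l² + 7*l)
q(K, t) = 3 + 2*K + 80*t (q(K, t) = (2*K + (2 + 6² + 7*6)*t) + 3 = (2*K + (2 + 36 + 42)*t) + 3 = (2*K + 80*t) + 3 = 3 + 2*K + 80*t)
-6*11 + q(3, -1) = -6*11 + (3 + 2*3 + 80*(-1)) = -66 + (3 + 6 - 80) = -66 - 71 = -137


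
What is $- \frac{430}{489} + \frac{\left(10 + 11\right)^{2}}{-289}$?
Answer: $- \frac{339919}{141321} \approx -2.4053$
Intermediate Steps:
$- \frac{430}{489} + \frac{\left(10 + 11\right)^{2}}{-289} = \left(-430\right) \frac{1}{489} + 21^{2} \left(- \frac{1}{289}\right) = - \frac{430}{489} + 441 \left(- \frac{1}{289}\right) = - \frac{430}{489} - \frac{441}{289} = - \frac{339919}{141321}$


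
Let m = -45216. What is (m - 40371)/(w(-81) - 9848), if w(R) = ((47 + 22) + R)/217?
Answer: 18572379/2137028 ≈ 8.6908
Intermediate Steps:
w(R) = 69/217 + R/217 (w(R) = (69 + R)*(1/217) = 69/217 + R/217)
(m - 40371)/(w(-81) - 9848) = (-45216 - 40371)/((69/217 + (1/217)*(-81)) - 9848) = -85587/((69/217 - 81/217) - 9848) = -85587/(-12/217 - 9848) = -85587/(-2137028/217) = -85587*(-217/2137028) = 18572379/2137028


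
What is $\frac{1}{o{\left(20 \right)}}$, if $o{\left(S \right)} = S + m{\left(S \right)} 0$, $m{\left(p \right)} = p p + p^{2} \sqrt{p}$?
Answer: $\frac{1}{20} \approx 0.05$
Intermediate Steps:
$m{\left(p \right)} = p^{2} + p^{\frac{5}{2}}$
$o{\left(S \right)} = S$ ($o{\left(S \right)} = S + \left(S^{2} + S^{\frac{5}{2}}\right) 0 = S + 0 = S$)
$\frac{1}{o{\left(20 \right)}} = \frac{1}{20}$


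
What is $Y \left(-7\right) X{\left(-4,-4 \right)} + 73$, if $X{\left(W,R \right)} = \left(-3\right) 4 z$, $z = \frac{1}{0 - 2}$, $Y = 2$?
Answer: $-11$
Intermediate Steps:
$z = - \frac{1}{2}$ ($z = \frac{1}{-2} = - \frac{1}{2} \approx -0.5$)
$X{\left(W,R \right)} = 6$ ($X{\left(W,R \right)} = \left(-3\right) 4 \left(- \frac{1}{2}\right) = \left(-12\right) \left(- \frac{1}{2}\right) = 6$)
$Y \left(-7\right) X{\left(-4,-4 \right)} + 73 = 2 \left(-7\right) 6 + 73 = \left(-14\right) 6 + 73 = -84 + 73 = -11$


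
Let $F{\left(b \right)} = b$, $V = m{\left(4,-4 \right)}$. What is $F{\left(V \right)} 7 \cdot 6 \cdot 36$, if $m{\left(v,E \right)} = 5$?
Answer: $7560$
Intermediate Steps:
$V = 5$
$F{\left(V \right)} 7 \cdot 6 \cdot 36 = 5 \cdot 7 \cdot 6 \cdot 36 = 5 \cdot 42 \cdot 36 = 210 \cdot 36 = 7560$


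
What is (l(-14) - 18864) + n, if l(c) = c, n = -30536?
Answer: -49414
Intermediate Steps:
(l(-14) - 18864) + n = (-14 - 18864) - 30536 = -18878 - 30536 = -49414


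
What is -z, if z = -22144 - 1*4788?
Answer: 26932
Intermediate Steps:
z = -26932 (z = -22144 - 4788 = -26932)
-z = -1*(-26932) = 26932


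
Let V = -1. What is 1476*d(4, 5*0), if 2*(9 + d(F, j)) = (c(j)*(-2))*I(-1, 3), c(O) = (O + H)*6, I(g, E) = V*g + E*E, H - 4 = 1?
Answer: -456084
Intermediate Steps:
H = 5 (H = 4 + 1 = 5)
I(g, E) = E² - g (I(g, E) = -g + E*E = -g + E² = E² - g)
c(O) = 30 + 6*O (c(O) = (O + 5)*6 = (5 + O)*6 = 30 + 6*O)
d(F, j) = -309 - 60*j (d(F, j) = -9 + (((30 + 6*j)*(-2))*(3² - 1*(-1)))/2 = -9 + ((-60 - 12*j)*(9 + 1))/2 = -9 + ((-60 - 12*j)*10)/2 = -9 + (-600 - 120*j)/2 = -9 + (-300 - 60*j) = -309 - 60*j)
1476*d(4, 5*0) = 1476*(-309 - 300*0) = 1476*(-309 - 60*0) = 1476*(-309 + 0) = 1476*(-309) = -456084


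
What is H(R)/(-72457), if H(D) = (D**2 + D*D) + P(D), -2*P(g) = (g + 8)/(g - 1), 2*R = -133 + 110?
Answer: -6609/1811425 ≈ -0.0036485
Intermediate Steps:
R = -23/2 (R = (-133 + 110)/2 = (1/2)*(-23) = -23/2 ≈ -11.500)
P(g) = -(8 + g)/(2*(-1 + g)) (P(g) = -(g + 8)/(2*(g - 1)) = -(8 + g)/(2*(-1 + g)))
H(D) = 2*D**2 + (-8 - D)/(2*(-1 + D)) (H(D) = (D**2 + D*D) + (-8 - D)/(2*(-1 + D)) = (D**2 + D**2) + (-8 - D)/(2*(-1 + D)) = 2*D**2 + (-8 - D)/(2*(-1 + D)))
H(R)/(-72457) = ((-8 - 1*(-23/2) + 4*(-23/2)**2*(-1 - 23/2))/(2*(-1 - 23/2)))/(-72457) = ((-8 + 23/2 + 4*(529/4)*(-25/2))/(2*(-25/2)))*(-1/72457) = ((1/2)*(-2/25)*(-8 + 23/2 - 13225/2))*(-1/72457) = ((1/2)*(-2/25)*(-6609))*(-1/72457) = (6609/25)*(-1/72457) = -6609/1811425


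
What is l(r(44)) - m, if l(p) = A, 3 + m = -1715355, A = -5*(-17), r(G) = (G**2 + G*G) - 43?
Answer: 1715443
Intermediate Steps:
r(G) = -43 + 2*G**2 (r(G) = (G**2 + G**2) - 43 = 2*G**2 - 43 = -43 + 2*G**2)
A = 85
m = -1715358 (m = -3 - 1715355 = -1715358)
l(p) = 85
l(r(44)) - m = 85 - 1*(-1715358) = 85 + 1715358 = 1715443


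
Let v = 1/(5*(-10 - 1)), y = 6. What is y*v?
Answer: -6/55 ≈ -0.10909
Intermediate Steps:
v = -1/55 (v = 1/(5*(-11)) = 1/(-55) = -1/55 ≈ -0.018182)
y*v = 6*(-1/55) = -6/55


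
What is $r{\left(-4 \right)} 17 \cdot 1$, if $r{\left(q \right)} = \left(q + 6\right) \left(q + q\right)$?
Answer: $-272$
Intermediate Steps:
$r{\left(q \right)} = 2 q \left(6 + q\right)$ ($r{\left(q \right)} = \left(6 + q\right) 2 q = 2 q \left(6 + q\right)$)
$r{\left(-4 \right)} 17 \cdot 1 = 2 \left(-4\right) \left(6 - 4\right) 17 \cdot 1 = 2 \left(-4\right) 2 \cdot 17 \cdot 1 = \left(-16\right) 17 \cdot 1 = \left(-272\right) 1 = -272$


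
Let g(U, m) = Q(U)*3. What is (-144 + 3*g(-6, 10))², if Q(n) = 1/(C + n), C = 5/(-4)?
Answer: 17740944/841 ≈ 21095.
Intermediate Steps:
C = -5/4 (C = 5*(-¼) = -5/4 ≈ -1.2500)
Q(n) = 1/(-5/4 + n)
g(U, m) = 12/(-5 + 4*U) (g(U, m) = (4/(-5 + 4*U))*3 = 12/(-5 + 4*U))
(-144 + 3*g(-6, 10))² = (-144 + 3*(12/(-5 + 4*(-6))))² = (-144 + 3*(12/(-5 - 24)))² = (-144 + 3*(12/(-29)))² = (-144 + 3*(12*(-1/29)))² = (-144 + 3*(-12/29))² = (-144 - 36/29)² = (-4212/29)² = 17740944/841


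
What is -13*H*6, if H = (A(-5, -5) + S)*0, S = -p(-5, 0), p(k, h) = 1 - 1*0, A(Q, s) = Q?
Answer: 0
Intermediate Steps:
p(k, h) = 1 (p(k, h) = 1 + 0 = 1)
S = -1 (S = -1*1 = -1)
H = 0 (H = (-5 - 1)*0 = -6*0 = 0)
-13*H*6 = -13*0*6 = 0*6 = 0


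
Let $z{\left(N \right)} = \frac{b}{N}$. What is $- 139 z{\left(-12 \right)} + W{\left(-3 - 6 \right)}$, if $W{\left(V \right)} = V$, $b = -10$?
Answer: $- \frac{749}{6} \approx -124.83$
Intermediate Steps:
$z{\left(N \right)} = - \frac{10}{N}$
$- 139 z{\left(-12 \right)} + W{\left(-3 - 6 \right)} = - 139 \left(- \frac{10}{-12}\right) - 9 = - 139 \left(\left(-10\right) \left(- \frac{1}{12}\right)\right) - 9 = \left(-139\right) \frac{5}{6} - 9 = - \frac{695}{6} - 9 = - \frac{749}{6}$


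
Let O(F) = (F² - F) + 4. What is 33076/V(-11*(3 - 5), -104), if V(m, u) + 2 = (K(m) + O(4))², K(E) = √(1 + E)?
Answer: 9162052/53177 - 1058432*√23/53177 ≈ 76.838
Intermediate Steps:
O(F) = 4 + F² - F
V(m, u) = -2 + (16 + √(1 + m))² (V(m, u) = -2 + (√(1 + m) + (4 + 4² - 1*4))² = -2 + (√(1 + m) + (4 + 16 - 4))² = -2 + (√(1 + m) + 16)² = -2 + (16 + √(1 + m))²)
33076/V(-11*(3 - 5), -104) = 33076/(-2 + (16 + √(1 - 11*(3 - 5)))²) = 33076/(-2 + (16 + √(1 - 11*(-2)))²) = 33076/(-2 + (16 + √(1 + 22))²) = 33076/(-2 + (16 + √23)²)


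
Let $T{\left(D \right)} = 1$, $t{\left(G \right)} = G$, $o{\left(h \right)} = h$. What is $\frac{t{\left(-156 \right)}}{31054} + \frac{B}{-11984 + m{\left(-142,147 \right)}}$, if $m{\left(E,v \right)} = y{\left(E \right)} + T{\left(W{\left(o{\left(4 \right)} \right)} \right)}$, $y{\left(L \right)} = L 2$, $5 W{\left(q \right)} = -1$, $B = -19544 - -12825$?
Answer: $\frac{103369087}{190469709} \approx 0.54271$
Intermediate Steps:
$B = -6719$ ($B = -19544 + 12825 = -6719$)
$W{\left(q \right)} = - \frac{1}{5}$ ($W{\left(q \right)} = \frac{1}{5} \left(-1\right) = - \frac{1}{5}$)
$y{\left(L \right)} = 2 L$
$m{\left(E,v \right)} = 1 + 2 E$ ($m{\left(E,v \right)} = 2 E + 1 = 1 + 2 E$)
$\frac{t{\left(-156 \right)}}{31054} + \frac{B}{-11984 + m{\left(-142,147 \right)}} = - \frac{156}{31054} - \frac{6719}{-11984 + \left(1 + 2 \left(-142\right)\right)} = \left(-156\right) \frac{1}{31054} - \frac{6719}{-11984 + \left(1 - 284\right)} = - \frac{78}{15527} - \frac{6719}{-11984 - 283} = - \frac{78}{15527} - \frac{6719}{-12267} = - \frac{78}{15527} - - \frac{6719}{12267} = - \frac{78}{15527} + \frac{6719}{12267} = \frac{103369087}{190469709}$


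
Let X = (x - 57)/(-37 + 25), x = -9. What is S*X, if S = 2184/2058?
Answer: 286/49 ≈ 5.8367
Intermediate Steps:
S = 52/49 (S = 2184*(1/2058) = 52/49 ≈ 1.0612)
X = 11/2 (X = (-9 - 57)/(-37 + 25) = -66/(-12) = -66*(-1/12) = 11/2 ≈ 5.5000)
S*X = (52/49)*(11/2) = 286/49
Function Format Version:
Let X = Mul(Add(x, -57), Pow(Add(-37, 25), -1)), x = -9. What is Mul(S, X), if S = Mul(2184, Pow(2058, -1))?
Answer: Rational(286, 49) ≈ 5.8367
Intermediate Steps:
S = Rational(52, 49) (S = Mul(2184, Rational(1, 2058)) = Rational(52, 49) ≈ 1.0612)
X = Rational(11, 2) (X = Mul(Add(-9, -57), Pow(Add(-37, 25), -1)) = Mul(-66, Pow(-12, -1)) = Mul(-66, Rational(-1, 12)) = Rational(11, 2) ≈ 5.5000)
Mul(S, X) = Mul(Rational(52, 49), Rational(11, 2)) = Rational(286, 49)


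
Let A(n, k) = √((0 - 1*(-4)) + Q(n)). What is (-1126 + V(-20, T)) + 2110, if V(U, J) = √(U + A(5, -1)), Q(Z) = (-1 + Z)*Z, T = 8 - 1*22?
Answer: 984 + √(-20 + 2*√6) ≈ 984.0 + 3.886*I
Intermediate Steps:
T = -14 (T = 8 - 22 = -14)
Q(Z) = Z*(-1 + Z)
A(n, k) = √(4 + n*(-1 + n)) (A(n, k) = √((0 - 1*(-4)) + n*(-1 + n)) = √((0 + 4) + n*(-1 + n)) = √(4 + n*(-1 + n)))
V(U, J) = √(U + 2*√6) (V(U, J) = √(U + √(4 + 5*(-1 + 5))) = √(U + √(4 + 5*4)) = √(U + √(4 + 20)) = √(U + √24) = √(U + 2*√6))
(-1126 + V(-20, T)) + 2110 = (-1126 + √(-20 + 2*√6)) + 2110 = 984 + √(-20 + 2*√6)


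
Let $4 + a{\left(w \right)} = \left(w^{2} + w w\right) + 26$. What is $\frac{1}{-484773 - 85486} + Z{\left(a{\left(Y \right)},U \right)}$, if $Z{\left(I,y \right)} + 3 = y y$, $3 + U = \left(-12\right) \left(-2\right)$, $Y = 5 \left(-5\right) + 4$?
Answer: $\frac{249773441}{570259} \approx 438.0$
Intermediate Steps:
$Y = -21$ ($Y = -25 + 4 = -21$)
$U = 21$ ($U = -3 - -24 = -3 + 24 = 21$)
$a{\left(w \right)} = 22 + 2 w^{2}$ ($a{\left(w \right)} = -4 + \left(\left(w^{2} + w w\right) + 26\right) = -4 + \left(\left(w^{2} + w^{2}\right) + 26\right) = -4 + \left(2 w^{2} + 26\right) = -4 + \left(26 + 2 w^{2}\right) = 22 + 2 w^{2}$)
$Z{\left(I,y \right)} = -3 + y^{2}$ ($Z{\left(I,y \right)} = -3 + y y = -3 + y^{2}$)
$\frac{1}{-484773 - 85486} + Z{\left(a{\left(Y \right)},U \right)} = \frac{1}{-484773 - 85486} - \left(3 - 21^{2}\right) = \frac{1}{-570259} + \left(-3 + 441\right) = - \frac{1}{570259} + 438 = \frac{249773441}{570259}$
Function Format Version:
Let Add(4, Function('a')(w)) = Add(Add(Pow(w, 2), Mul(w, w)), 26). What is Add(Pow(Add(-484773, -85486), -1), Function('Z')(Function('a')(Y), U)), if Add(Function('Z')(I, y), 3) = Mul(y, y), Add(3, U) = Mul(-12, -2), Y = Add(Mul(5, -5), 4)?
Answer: Rational(249773441, 570259) ≈ 438.00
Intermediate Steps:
Y = -21 (Y = Add(-25, 4) = -21)
U = 21 (U = Add(-3, Mul(-12, -2)) = Add(-3, 24) = 21)
Function('a')(w) = Add(22, Mul(2, Pow(w, 2))) (Function('a')(w) = Add(-4, Add(Add(Pow(w, 2), Mul(w, w)), 26)) = Add(-4, Add(Add(Pow(w, 2), Pow(w, 2)), 26)) = Add(-4, Add(Mul(2, Pow(w, 2)), 26)) = Add(-4, Add(26, Mul(2, Pow(w, 2)))) = Add(22, Mul(2, Pow(w, 2))))
Function('Z')(I, y) = Add(-3, Pow(y, 2)) (Function('Z')(I, y) = Add(-3, Mul(y, y)) = Add(-3, Pow(y, 2)))
Add(Pow(Add(-484773, -85486), -1), Function('Z')(Function('a')(Y), U)) = Add(Pow(Add(-484773, -85486), -1), Add(-3, Pow(21, 2))) = Add(Pow(-570259, -1), Add(-3, 441)) = Add(Rational(-1, 570259), 438) = Rational(249773441, 570259)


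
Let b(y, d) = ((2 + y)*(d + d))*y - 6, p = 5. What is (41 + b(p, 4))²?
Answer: 99225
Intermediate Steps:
b(y, d) = -6 + 2*d*y*(2 + y) (b(y, d) = ((2 + y)*(2*d))*y - 6 = (2*d*(2 + y))*y - 6 = 2*d*y*(2 + y) - 6 = -6 + 2*d*y*(2 + y))
(41 + b(p, 4))² = (41 + (-6 + 2*4*5² + 4*4*5))² = (41 + (-6 + 2*4*25 + 80))² = (41 + (-6 + 200 + 80))² = (41 + 274)² = 315² = 99225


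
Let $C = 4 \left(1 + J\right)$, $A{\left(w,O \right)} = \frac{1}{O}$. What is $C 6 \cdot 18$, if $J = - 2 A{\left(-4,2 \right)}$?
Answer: $0$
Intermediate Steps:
$J = -1$ ($J = - \frac{2}{2} = \left(-2\right) \frac{1}{2} = -1$)
$C = 0$ ($C = 4 \left(1 - 1\right) = 4 \cdot 0 = 0$)
$C 6 \cdot 18 = 0 \cdot 6 \cdot 18 = 0 \cdot 18 = 0$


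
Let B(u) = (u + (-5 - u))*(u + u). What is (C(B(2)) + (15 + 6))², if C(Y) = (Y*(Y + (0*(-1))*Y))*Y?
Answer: 63664441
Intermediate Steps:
B(u) = -10*u
C(Y) = Y³ (C(Y) = (Y*(Y + 0*Y))*Y = (Y*(Y + 0))*Y = (Y*Y)*Y = Y²*Y = Y³)
(C(B(2)) + (15 + 6))² = ((-10*2)³ + (15 + 6))² = ((-20)³ + 21)² = (-8000 + 21)² = (-7979)² = 63664441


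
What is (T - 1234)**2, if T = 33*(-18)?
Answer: 3341584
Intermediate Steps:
T = -594
(T - 1234)**2 = (-594 - 1234)**2 = (-1828)**2 = 3341584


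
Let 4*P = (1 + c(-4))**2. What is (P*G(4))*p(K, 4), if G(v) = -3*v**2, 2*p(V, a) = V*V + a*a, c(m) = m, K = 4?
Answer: -1728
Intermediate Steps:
p(V, a) = V**2/2 + a**2/2 (p(V, a) = (V*V + a*a)/2 = (V**2 + a**2)/2 = V**2/2 + a**2/2)
P = 9/4 (P = (1 - 4)**2/4 = (1/4)*(-3)**2 = (1/4)*9 = 9/4 ≈ 2.2500)
(P*G(4))*p(K, 4) = (9*(-3*4**2)/4)*((1/2)*4**2 + (1/2)*4**2) = (9*(-3*16)/4)*((1/2)*16 + (1/2)*16) = ((9/4)*(-48))*(8 + 8) = -108*16 = -1728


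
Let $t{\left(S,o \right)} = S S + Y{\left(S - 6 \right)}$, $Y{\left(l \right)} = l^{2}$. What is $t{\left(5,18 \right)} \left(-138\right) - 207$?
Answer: $-3795$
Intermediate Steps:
$t{\left(S,o \right)} = S^{2} + \left(-6 + S\right)^{2}$ ($t{\left(S,o \right)} = S S + \left(S - 6\right)^{2} = S^{2} + \left(S - 6\right)^{2} = S^{2} + \left(-6 + S\right)^{2}$)
$t{\left(5,18 \right)} \left(-138\right) - 207 = \left(5^{2} + \left(-6 + 5\right)^{2}\right) \left(-138\right) - 207 = \left(25 + \left(-1\right)^{2}\right) \left(-138\right) - 207 = \left(25 + 1\right) \left(-138\right) - 207 = 26 \left(-138\right) - 207 = -3588 - 207 = -3795$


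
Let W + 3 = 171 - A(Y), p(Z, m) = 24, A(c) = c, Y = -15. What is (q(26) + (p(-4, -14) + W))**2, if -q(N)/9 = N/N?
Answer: 39204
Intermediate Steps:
q(N) = -9 (q(N) = -9*N/N = -9*1 = -9)
W = 183 (W = -3 + (171 - 1*(-15)) = -3 + (171 + 15) = -3 + 186 = 183)
(q(26) + (p(-4, -14) + W))**2 = (-9 + (24 + 183))**2 = (-9 + 207)**2 = 198**2 = 39204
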